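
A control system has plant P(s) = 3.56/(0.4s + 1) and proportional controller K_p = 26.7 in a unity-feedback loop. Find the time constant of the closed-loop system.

τ = 0.00416 s

Closed loop: T(s) = K_p·P/(1+K_p·P) = 95.05/(0.4s + 1 + 95.05), with pole at s = −(1 + 95.05)/0.4 = −240.1.
Closed-loop time constant τ = 1/240.1 = 0.00416 s.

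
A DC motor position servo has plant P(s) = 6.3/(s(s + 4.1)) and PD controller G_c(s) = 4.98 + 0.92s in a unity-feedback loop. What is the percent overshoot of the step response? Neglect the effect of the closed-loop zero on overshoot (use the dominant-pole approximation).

0.268%

Forward path: (4.98 + 0.92s)·6.3/(s(s+4.1)). The closed-loop characteristic equation is s² + (4.1 + 6.3·0.92)s + 6.3·4.98 = 0.
That is s² + 9.896s + 31.37 = 0, so ω_n = 5.601 rad/s and ζ = 9.896/(2·5.601) = 0.8834.
%OS = 100·exp(−πζ/√(1−ζ²)) = 0.268%.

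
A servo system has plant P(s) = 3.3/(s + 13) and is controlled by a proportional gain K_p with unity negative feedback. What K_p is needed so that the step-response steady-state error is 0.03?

K_p = 127

For a type-0 loop with proportional control, e_ss = 1/(1 + K_p·P(0)).
P(0) = 0.2538. Require 1/(1 + K_p·0.2538) = 0.03, so 1 + 0.2538·K_p = 33.33.
K_p = (33.33 − 1)/0.2538 = 127.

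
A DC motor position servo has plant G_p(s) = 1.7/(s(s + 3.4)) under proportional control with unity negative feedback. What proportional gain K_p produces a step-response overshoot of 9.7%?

K_p = 4.78

From %OS = 100·exp(−πζ/√(1−ζ²)) = 9.7%, ζ = −ln(0.097)/√(π²+ln²(0.097)) = 0.5962.
Characteristic equation s² + 3.4s + 1.7K_p = 0 gives ζ = 3.4/(2√(1.7K_p)).
Setting ζ = 0.5962: √(1.7K_p) = 3.4/(2·0.5962) = 2.851, so K_p = 8.13/1.7 = 4.78.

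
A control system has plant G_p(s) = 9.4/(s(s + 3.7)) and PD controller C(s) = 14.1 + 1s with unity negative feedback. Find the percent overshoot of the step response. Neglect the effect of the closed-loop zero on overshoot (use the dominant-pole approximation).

Forward path: (14.1 + 1s)·9.4/(s(s+3.7)). The closed-loop characteristic equation is s² + (3.7 + 9.4·1)s + 9.4·14.1 = 0.
That is s² + 13.1s + 132.5 = 0, so ω_n = 11.51 rad/s and ζ = 13.1/(2·11.51) = 0.5689.
%OS = 100·exp(−πζ/√(1−ζ²)) = 11.4%.

11.4%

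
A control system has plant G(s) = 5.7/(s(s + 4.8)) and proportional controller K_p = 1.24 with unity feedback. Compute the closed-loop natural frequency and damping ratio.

The closed-loop denominator is s(s+4.8) + 1.24·5.7 = s² + 4.8s + 7.068.
Matching s² + 2ζω_n s + ω_n²: ω_n = √7.068 = 2.659 rad/s and 2ζω_n = 4.8, so ζ = 4.8/(2·2.659) = 0.903.

ω_n = 2.66 rad/s, ζ = 0.903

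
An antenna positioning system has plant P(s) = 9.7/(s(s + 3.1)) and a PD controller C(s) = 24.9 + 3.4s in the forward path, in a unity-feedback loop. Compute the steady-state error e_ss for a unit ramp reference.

0.0128

The loop has one pole at the origin (type 1). Velocity error constant K_v = lim_{s→0} s·C(s)P(s) = 24.9·9.7/3.1 = 77.91.
Steady-state error to a unit ramp: e_ss = 1/K_v = 0.0128.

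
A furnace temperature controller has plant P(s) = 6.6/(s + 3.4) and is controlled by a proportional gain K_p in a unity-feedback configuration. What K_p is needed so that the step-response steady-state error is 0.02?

K_p = 25.2

The loop is type 0, so e_ss(step) = 1/(1 + K_pos) with K_pos = K_p·P(0).
P(0) = 1.941. Require 1/(1 + K_p·1.941) = 0.02, so 1 + 1.941·K_p = 50.
K_p = (50 − 1)/1.941 = 25.2.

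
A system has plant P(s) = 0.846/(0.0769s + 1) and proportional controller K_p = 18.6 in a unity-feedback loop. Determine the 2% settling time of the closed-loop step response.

Closed loop: T(s) = K_p·P/(1+K_p·P) = 15.74/(0.0769s + 1 + 15.74), with pole at s = −(1 + 15.74)/0.0769 = −217.6.
τ = 1/217.6 = 0.004595 s, so 2% settling time ≈ 4τ = 0.0184 s.

T_s ≈ 0.0184 s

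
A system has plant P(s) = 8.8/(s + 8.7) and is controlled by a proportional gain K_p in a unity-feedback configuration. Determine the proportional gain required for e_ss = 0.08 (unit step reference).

For a type-0 loop with proportional control, e_ss = 1/(1 + K_p·P(0)).
P(0) = 1.011. Require 1/(1 + K_p·1.011) = 0.08, so 1 + 1.011·K_p = 12.5.
K_p = (12.5 − 1)/1.011 = 11.4.

K_p = 11.4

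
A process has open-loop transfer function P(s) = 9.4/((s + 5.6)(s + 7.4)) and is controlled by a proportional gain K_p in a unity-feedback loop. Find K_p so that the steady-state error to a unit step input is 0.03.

For a type-0 loop with proportional control, e_ss = 1/(1 + K_p·P(0)).
P(0) = 0.2268. Require 1/(1 + K_p·0.2268) = 0.03, so 1 + 0.2268·K_p = 33.33.
K_p = (33.33 − 1)/0.2268 = 143.

K_p = 143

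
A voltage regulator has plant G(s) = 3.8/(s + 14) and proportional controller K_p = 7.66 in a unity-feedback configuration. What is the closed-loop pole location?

Closed-loop transfer function: T(s) = K_p·G(s)/(1 + K_p·G(s)) = 29.11/(s + 14 + 29.11) = 29.11/(s + 43.11).
The closed-loop pole is at s = −43.11.

s = -43.11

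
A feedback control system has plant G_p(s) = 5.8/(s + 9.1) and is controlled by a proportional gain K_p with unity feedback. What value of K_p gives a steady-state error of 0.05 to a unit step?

The loop is type 0, so e_ss(step) = 1/(1 + K_pos) with K_pos = K_p·G_p(0).
G_p(0) = 0.6374. Require 1/(1 + K_p·0.6374) = 0.05, so 1 + 0.6374·K_p = 20.
K_p = (20 − 1)/0.6374 = 29.8.

K_p = 29.8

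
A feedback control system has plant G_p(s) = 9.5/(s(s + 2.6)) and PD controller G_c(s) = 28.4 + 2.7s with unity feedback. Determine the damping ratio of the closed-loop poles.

Forward path: (28.4 + 2.7s)·9.5/(s(s+2.6)). The closed-loop characteristic equation is s² + (2.6 + 9.5·2.7)s + 9.5·28.4 = 0.
That is s² + 28.25s + 269.8 = 0, so ω_n = 16.43 rad/s and ζ = 28.25/(2·16.43) = 0.8599.

ζ = 0.86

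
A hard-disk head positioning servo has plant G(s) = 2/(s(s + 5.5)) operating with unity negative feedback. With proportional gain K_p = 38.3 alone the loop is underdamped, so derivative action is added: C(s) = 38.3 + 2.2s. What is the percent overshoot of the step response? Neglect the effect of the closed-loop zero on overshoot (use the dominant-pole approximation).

11.6%

Forward path: (38.3 + 2.2s)·2/(s(s+5.5)). The closed-loop characteristic equation is s² + (5.5 + 2·2.2)s + 2·38.3 = 0.
That is s² + 9.9s + 76.6 = 0, so ω_n = 8.752 rad/s and ζ = 9.9/(2·8.752) = 0.5656.
%OS = 100·exp(−πζ/√(1−ζ²)) = 11.6%.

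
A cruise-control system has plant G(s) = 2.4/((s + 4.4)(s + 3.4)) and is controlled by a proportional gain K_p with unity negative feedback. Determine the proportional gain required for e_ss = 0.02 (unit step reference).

K_p = 305

Steady-state error for a unit step on this type-0 loop is 1/(1 + K_p·G(0)).
G(0) = 0.1604. Require 1/(1 + K_p·0.1604) = 0.02, so 1 + 0.1604·K_p = 50.
K_p = (50 − 1)/0.1604 = 305.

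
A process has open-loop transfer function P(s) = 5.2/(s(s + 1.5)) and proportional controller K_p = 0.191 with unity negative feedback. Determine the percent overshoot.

2.76%

From 1 + K_pP(s) = 0: s² + 1.5s + 0.9932 = 0 ⇒ ω_n = 0.9966, ζ = 0.7526.
%OS = 100·exp(−πζ/√(1−ζ²)) = 100·exp(−π·0.7526/√0.4336) = 2.76%.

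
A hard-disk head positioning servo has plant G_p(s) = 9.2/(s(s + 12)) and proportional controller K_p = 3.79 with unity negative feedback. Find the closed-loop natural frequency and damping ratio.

With unity feedback the closed-loop characteristic equation is s² + 12s + 3.79·9.2 = s² + 12s + 34.87 = 0.
So ω_n² = 34.87 ⇒ ω_n = 5.905 rad/s, and ζ = 12/(2ω_n) = 1.02.

ω_n = 5.9 rad/s, ζ = 1.02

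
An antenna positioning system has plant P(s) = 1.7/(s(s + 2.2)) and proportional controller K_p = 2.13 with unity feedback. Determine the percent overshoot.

10.8%

From 1 + K_pP(s) = 0: s² + 2.2s + 3.621 = 0 ⇒ ω_n = 1.903, ζ = 0.5781.
%OS = 100·exp(−πζ/√(1−ζ²)) = 100·exp(−π·0.5781/√0.6658) = 10.8%.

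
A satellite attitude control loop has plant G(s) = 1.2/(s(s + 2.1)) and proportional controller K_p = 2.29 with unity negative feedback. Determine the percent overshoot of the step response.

7.64%

The closed-loop denominator s² + 2.1s + 2.748 gives ω_n = √2.748 = 1.658 and ζ = 2.1/(2ω_n) = 0.6334.
%OS = 100·exp(−πζ/√(1−ζ²)) = 100·exp(−π·0.6334/√0.5988) = 7.64%.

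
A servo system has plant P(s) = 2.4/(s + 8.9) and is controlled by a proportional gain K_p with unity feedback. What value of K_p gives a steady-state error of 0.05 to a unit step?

K_p = 70.5

The loop is type 0, so e_ss(step) = 1/(1 + K_pos) with K_pos = K_p·P(0).
P(0) = 0.2697. Require 1/(1 + K_p·0.2697) = 0.05, so 1 + 0.2697·K_p = 20.
K_p = (20 − 1)/0.2697 = 70.5.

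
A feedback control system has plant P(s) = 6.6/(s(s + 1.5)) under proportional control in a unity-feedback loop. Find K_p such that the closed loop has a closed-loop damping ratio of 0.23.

Closed-loop characteristic equation: s² + 1.5s + K_p·6.6 = 0.
So ω_n = √(6.6K_p) and 2ζω_n = 1.5, giving ζ = 1.5/(2√(6.6K_p)).
Setting ζ = 0.23: √(6.6K_p) = 1.5/(2·0.23) = 3.261, so K_p = 10.63/6.6 = 1.61.

K_p = 1.61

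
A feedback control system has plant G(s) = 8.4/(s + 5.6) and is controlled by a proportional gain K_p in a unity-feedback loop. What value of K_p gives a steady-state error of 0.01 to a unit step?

K_p = 66

For a type-0 loop with proportional control, e_ss = 1/(1 + K_p·G(0)).
G(0) = 1.5. Require 1/(1 + K_p·1.5) = 0.01, so 1 + 1.5·K_p = 100.
K_p = (100 − 1)/1.5 = 66.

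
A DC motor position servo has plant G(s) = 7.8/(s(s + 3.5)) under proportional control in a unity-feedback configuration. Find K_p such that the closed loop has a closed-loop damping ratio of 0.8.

K_p = 0.613

Closed-loop characteristic equation: s² + 3.5s + K_p·7.8 = 0.
So ω_n = √(7.8K_p) and 2ζω_n = 3.5, giving ζ = 3.5/(2√(7.8K_p)).
Setting ζ = 0.8: √(7.8K_p) = 3.5/(2·0.8) = 2.188, so K_p = 4.785/7.8 = 0.613.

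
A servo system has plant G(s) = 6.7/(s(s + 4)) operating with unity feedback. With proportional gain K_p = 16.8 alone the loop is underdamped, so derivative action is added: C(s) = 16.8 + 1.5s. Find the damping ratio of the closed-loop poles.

ζ = 0.662

Forward path: (16.8 + 1.5s)·6.7/(s(s+4)). The closed-loop characteristic equation is s² + (4 + 6.7·1.5)s + 6.7·16.8 = 0.
That is s² + 14.05s + 112.6 = 0, so ω_n = 10.61 rad/s and ζ = 14.05/(2·10.61) = 0.6621.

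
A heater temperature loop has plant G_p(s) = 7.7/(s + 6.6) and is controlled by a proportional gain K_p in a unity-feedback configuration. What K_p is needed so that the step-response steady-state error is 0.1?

K_p = 7.71

Steady-state error for a unit step on this type-0 loop is 1/(1 + K_p·G_p(0)).
G_p(0) = 1.167. Require 1/(1 + K_p·1.167) = 0.1, so 1 + 1.167·K_p = 10.
K_p = (10 − 1)/1.167 = 7.71.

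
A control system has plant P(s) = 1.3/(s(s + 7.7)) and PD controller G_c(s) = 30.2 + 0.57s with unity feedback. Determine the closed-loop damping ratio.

ζ = 0.674

Forward path: (30.2 + 0.57s)·1.3/(s(s+7.7)). The closed-loop characteristic equation is s² + (7.7 + 1.3·0.57)s + 1.3·30.2 = 0.
That is s² + 8.441s + 39.26 = 0, so ω_n = 6.266 rad/s and ζ = 8.441/(2·6.266) = 0.6736.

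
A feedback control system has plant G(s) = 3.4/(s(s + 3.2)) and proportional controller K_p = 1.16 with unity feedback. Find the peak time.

Closed-loop characteristic equation: s² + 3.2s + 3.944 = 0, so ω_n = 1.986 rad/s and ζ = 3.2/(2·1.986) = 0.8057.
Damped frequency ω_d = ω_n√(1−ζ²) = 1.176 rad/s, so peak time T_p = π/ω_d = 2.67 s.

T_p = 2.67 s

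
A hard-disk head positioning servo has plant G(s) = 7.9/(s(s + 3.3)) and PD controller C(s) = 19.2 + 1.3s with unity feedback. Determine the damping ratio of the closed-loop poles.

ζ = 0.551

Forward path: (19.2 + 1.3s)·7.9/(s(s+3.3)). The closed-loop characteristic equation is s² + (3.3 + 7.9·1.3)s + 7.9·19.2 = 0.
That is s² + 13.57s + 151.7 = 0, so ω_n = 12.32 rad/s and ζ = 13.57/(2·12.32) = 0.5509.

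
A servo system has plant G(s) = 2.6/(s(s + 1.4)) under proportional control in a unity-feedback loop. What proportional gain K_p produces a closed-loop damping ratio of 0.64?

Closed-loop characteristic equation: s² + 1.4s + K_p·2.6 = 0.
So ω_n = √(2.6K_p) and 2ζω_n = 1.4, giving ζ = 1.4/(2√(2.6K_p)).
Setting ζ = 0.64: √(2.6K_p) = 1.4/(2·0.64) = 1.094, so K_p = 1.196/2.6 = 0.46.

K_p = 0.46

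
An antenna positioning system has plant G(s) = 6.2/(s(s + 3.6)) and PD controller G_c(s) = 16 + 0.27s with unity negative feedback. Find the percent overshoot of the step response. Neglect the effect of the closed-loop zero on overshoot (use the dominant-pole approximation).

Forward path: (16 + 0.27s)·6.2/(s(s+3.6)). The closed-loop characteristic equation is s² + (3.6 + 6.2·0.27)s + 6.2·16 = 0.
That is s² + 5.274s + 99.2 = 0, so ω_n = 9.96 rad/s and ζ = 5.274/(2·9.96) = 0.2648.
%OS = 100·exp(−πζ/√(1−ζ²)) = 42.2%.

42.2%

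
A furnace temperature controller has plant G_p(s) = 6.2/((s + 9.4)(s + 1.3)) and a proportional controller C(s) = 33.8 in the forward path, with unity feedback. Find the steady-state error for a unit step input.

0.0551

The loop is type 0. Static position error constant K_pos = C(0)·G_p(0) = 33.8·0.5074 = 17.15.
Steady-state error to a unit step: e_ss = 1/(1+K_pos) = 1/18.15 = 0.0551.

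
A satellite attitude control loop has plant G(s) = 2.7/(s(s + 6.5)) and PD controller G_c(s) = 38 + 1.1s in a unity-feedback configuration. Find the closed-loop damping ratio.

Forward path: (38 + 1.1s)·2.7/(s(s+6.5)). The closed-loop characteristic equation is s² + (6.5 + 2.7·1.1)s + 2.7·38 = 0.
That is s² + 9.47s + 102.6 = 0, so ω_n = 10.13 rad/s and ζ = 9.47/(2·10.13) = 0.4675.

ζ = 0.467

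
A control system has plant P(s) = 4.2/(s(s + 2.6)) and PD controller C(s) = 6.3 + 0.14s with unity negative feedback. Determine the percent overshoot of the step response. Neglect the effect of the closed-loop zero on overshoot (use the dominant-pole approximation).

35.9%

Forward path: (6.3 + 0.14s)·4.2/(s(s+2.6)). The closed-loop characteristic equation is s² + (2.6 + 4.2·0.14)s + 4.2·6.3 = 0.
That is s² + 3.188s + 26.46 = 0, so ω_n = 5.144 rad/s and ζ = 3.188/(2·5.144) = 0.3099.
%OS = 100·exp(−πζ/√(1−ζ²)) = 35.9%.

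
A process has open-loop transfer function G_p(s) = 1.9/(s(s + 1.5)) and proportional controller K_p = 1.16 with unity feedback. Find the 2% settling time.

T_s ≈ 5.33 s

The closed-loop denominator s² + 1.5s + 2.204 gives ω_n = √2.204 = 1.485 and ζ = 1.5/(2ω_n) = 0.5052.
2% settling time T_s ≈ 4/(ζω_n) = 4/0.75 = 5.33 s.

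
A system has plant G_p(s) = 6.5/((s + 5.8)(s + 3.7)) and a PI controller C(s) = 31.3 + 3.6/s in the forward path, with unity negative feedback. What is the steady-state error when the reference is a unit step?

The open loop C(s)G_p(s) has a pole at the origin (type 1), so the static position error constant is infinite and e_ss = 1/(1+∞) = 0.

0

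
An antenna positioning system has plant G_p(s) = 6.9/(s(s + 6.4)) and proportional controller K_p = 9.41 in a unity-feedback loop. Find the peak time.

From 1 + K_pG_p(s) = 0: s² + 6.4s + 64.93 = 0 ⇒ ω_n = 8.058, ζ = 0.3971.
Damped frequency ω_d = ω_n√(1−ζ²) = 7.395 rad/s, so peak time T_p = π/ω_d = 0.425 s.

T_p = 0.425 s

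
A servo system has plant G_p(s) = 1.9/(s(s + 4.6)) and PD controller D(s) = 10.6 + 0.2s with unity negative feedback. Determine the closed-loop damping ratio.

Forward path: (10.6 + 0.2s)·1.9/(s(s+4.6)). The closed-loop characteristic equation is s² + (4.6 + 1.9·0.2)s + 1.9·10.6 = 0.
That is s² + 4.98s + 20.14 = 0, so ω_n = 4.488 rad/s and ζ = 4.98/(2·4.488) = 0.5548.

ζ = 0.555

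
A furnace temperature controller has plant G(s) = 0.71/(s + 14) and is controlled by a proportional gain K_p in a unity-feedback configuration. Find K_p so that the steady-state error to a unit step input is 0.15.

K_p = 112

Steady-state error for a unit step on this type-0 loop is 1/(1 + K_p·G(0)).
G(0) = 0.05071. Require 1/(1 + K_p·0.05071) = 0.15, so 1 + 0.05071·K_p = 6.667.
K_p = (6.667 − 1)/0.05071 = 112.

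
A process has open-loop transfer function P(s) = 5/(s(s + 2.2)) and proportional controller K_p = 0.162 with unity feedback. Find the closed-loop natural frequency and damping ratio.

ω_n = 0.9 rad/s, ζ = 1.22

With unity feedback the closed-loop characteristic equation is s² + 2.2s + 0.162·5 = s² + 2.2s + 0.81 = 0.
So ω_n² = 0.81 ⇒ ω_n = 0.9 rad/s, and ζ = 2.2/(2ω_n) = 1.22.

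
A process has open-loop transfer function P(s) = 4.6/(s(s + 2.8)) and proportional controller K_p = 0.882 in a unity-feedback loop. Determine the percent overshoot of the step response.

The closed-loop denominator s² + 2.8s + 4.057 gives ω_n = √4.057 = 2.014 and ζ = 2.8/(2ω_n) = 0.695.
%OS = 100·exp(−πζ/√(1−ζ²)) = 100·exp(−π·0.695/√0.5169) = 4.8%.

4.8%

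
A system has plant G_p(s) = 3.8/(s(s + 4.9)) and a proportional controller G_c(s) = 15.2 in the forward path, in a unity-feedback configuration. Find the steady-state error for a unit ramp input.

0.0848

The loop has one pole at the origin (type 1). Velocity error constant K_v = lim_{s→0} s·G_c(s)G_p(s) = 15.2·3.8/4.9 = 11.79.
Steady-state error to a unit ramp: e_ss = 1/K_v = 0.0848.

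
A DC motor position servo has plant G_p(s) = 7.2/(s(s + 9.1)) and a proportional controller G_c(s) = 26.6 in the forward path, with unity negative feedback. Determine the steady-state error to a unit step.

0

The open loop G_c(s)G_p(s) has a pole at the origin (type 1), so the static position error constant is infinite and e_ss = 1/(1+∞) = 0.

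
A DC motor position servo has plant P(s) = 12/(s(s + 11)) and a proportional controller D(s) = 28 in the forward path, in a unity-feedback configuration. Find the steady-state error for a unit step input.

The open loop D(s)P(s) has a pole at the origin (type 1), so the static position error constant is infinite and e_ss = 1/(1+∞) = 0.

0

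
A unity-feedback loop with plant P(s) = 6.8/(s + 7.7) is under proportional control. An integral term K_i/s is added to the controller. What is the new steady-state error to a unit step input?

0

Adding integral action puts a pole at s = 0 in the forward path, raising the system type to 1; a type-1 loop has zero steady-state error to a step.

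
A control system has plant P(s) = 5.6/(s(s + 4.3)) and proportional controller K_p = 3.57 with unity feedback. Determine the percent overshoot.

17.9%

From 1 + K_pP(s) = 0: s² + 4.3s + 19.99 = 0 ⇒ ω_n = 4.471, ζ = 0.4809.
%OS = 100·exp(−πζ/√(1−ζ²)) = 100·exp(−π·0.4809/√0.7688) = 17.9%.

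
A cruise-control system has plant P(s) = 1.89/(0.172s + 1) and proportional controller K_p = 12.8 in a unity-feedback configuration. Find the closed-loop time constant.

τ = 0.00683 s

Closed loop: T(s) = K_p·P/(1+K_p·P) = 24.19/(0.172s + 1 + 24.19), with pole at s = −(1 + 24.19)/0.172 = −146.5.
Closed-loop time constant τ = 1/146.5 = 0.00683 s.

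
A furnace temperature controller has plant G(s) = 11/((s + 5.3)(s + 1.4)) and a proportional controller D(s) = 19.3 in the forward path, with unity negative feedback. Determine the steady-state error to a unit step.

The loop is type 0. Static position error constant K_pos = D(0)·G(0) = 19.3·1.482 = 28.61.
Steady-state error to a unit step: e_ss = 1/(1+K_pos) = 1/29.61 = 0.0338.

0.0338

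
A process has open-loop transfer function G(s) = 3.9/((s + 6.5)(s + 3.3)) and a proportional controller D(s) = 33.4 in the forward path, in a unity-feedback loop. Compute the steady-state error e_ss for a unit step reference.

The loop is type 0. Static position error constant K_pos = D(0)·G(0) = 33.4·0.1818 = 6.073.
Steady-state error to a unit step: e_ss = 1/(1+K_pos) = 1/7.073 = 0.141.

0.141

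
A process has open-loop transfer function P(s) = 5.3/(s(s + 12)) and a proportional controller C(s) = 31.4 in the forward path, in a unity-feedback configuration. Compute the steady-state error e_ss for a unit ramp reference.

The loop has one pole at the origin (type 1). Velocity error constant K_v = lim_{s→0} s·C(s)P(s) = 31.4·5.3/12 = 13.87.
Steady-state error to a unit ramp: e_ss = 1/K_v = 0.0721.

0.0721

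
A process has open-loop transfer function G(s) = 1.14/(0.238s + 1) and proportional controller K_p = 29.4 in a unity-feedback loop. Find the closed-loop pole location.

Closed loop: T(s) = K_p·G/(1+K_p·G) = 33.52/(0.238s + 1 + 33.52), with pole at s = −(1 + 33.52)/0.238 = −145.

s = -145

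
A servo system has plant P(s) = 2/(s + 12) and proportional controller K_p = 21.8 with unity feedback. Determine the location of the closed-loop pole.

s = -55.6

Closed-loop transfer function: T(s) = K_p·P(s)/(1 + K_p·P(s)) = 43.6/(s + 12 + 43.6) = 43.6/(s + 55.6).
The closed-loop pole is at s = −55.6.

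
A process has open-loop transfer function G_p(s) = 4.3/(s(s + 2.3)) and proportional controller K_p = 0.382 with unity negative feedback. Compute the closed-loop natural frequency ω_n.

With unity feedback the closed-loop characteristic equation is s² + 2.3s + 0.382·4.3 = s² + 2.3s + 1.643 = 0.
Matching s² + 2ζω_n s + ω_n²: ω_n = √1.643 = 1.282 rad/s and 2ζω_n = 2.3, so ζ = 2.3/(2·1.282) = 0.897.

ω_n = 1.28 rad/s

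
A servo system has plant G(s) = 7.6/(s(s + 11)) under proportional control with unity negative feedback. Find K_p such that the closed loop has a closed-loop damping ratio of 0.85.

K_p = 5.51

Closed-loop characteristic equation: s² + 11s + K_p·7.6 = 0.
So ω_n = √(7.6K_p) and 2ζω_n = 11, giving ζ = 11/(2√(7.6K_p)).
Setting ζ = 0.85: √(7.6K_p) = 11/(2·0.85) = 6.471, so K_p = 41.87/7.6 = 5.51.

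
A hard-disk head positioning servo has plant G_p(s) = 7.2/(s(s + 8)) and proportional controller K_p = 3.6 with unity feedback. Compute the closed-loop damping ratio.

The closed-loop denominator is s(s+8) + 3.6·7.2 = s² + 8s + 25.92.
Matching s² + 2ζω_n s + ω_n²: ω_n = √25.92 = 5.091 rad/s and 2ζω_n = 8, so ζ = 8/(2·5.091) = 0.786.

ζ = 0.786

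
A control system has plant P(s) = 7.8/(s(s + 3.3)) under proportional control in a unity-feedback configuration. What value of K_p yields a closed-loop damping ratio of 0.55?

K_p = 1.15

Closed-loop characteristic equation: s² + 3.3s + K_p·7.8 = 0.
So ω_n = √(7.8K_p) and 2ζω_n = 3.3, giving ζ = 3.3/(2√(7.8K_p)).
Setting ζ = 0.55: √(7.8K_p) = 3.3/(2·0.55) = 3, so K_p = 9/7.8 = 1.15.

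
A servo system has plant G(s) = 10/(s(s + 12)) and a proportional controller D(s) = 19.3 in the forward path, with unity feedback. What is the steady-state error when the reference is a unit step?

0

The open loop D(s)G(s) has a pole at the origin (type 1), so the static position error constant is infinite and e_ss = 1/(1+∞) = 0.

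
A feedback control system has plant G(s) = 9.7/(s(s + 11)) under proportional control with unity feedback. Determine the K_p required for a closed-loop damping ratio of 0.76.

K_p = 5.4

Closed-loop characteristic equation: s² + 11s + K_p·9.7 = 0.
So ω_n = √(9.7K_p) and 2ζω_n = 11, giving ζ = 11/(2√(9.7K_p)).
Setting ζ = 0.76: √(9.7K_p) = 11/(2·0.76) = 7.237, so K_p = 52.37/9.7 = 5.4.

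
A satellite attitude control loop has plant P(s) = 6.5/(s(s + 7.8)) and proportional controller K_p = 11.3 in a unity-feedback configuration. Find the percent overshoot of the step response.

Closed-loop characteristic equation: s² + 7.8s + 73.45 = 0, so ω_n = 8.57 rad/s and ζ = 7.8/(2·8.57) = 0.4551.
%OS = 100·exp(−πζ/√(1−ζ²)) = 100·exp(−π·0.4551/√0.7929) = 20.1%.

20.1%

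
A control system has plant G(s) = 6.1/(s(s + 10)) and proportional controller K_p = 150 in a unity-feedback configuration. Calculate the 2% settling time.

From 1 + K_pG(s) = 0: s² + 10s + 915 = 0 ⇒ ω_n = 30.25, ζ = 0.1653.
2% settling time T_s ≈ 4/(ζω_n) = 4/5 = 0.8 s.

T_s ≈ 0.8 s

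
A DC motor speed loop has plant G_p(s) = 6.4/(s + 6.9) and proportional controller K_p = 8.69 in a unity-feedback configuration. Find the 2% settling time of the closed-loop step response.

Closed-loop transfer function: T(s) = K_p·G_p(s)/(1 + K_p·G_p(s)) = 55.62/(s + 6.9 + 55.62) = 55.62/(s + 62.52).
Time constant τ = 1/62.52 = 0.016 s, so the 2% settling time is about 4τ = 0.064 s.

T_s ≈ 0.064 s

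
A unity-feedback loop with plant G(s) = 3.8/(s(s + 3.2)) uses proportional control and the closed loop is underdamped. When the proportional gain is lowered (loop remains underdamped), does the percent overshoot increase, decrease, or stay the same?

ζ = 3.2/(2√(3.8K_p)) rises as K_p falls; higher damping means less overshoot.

decrease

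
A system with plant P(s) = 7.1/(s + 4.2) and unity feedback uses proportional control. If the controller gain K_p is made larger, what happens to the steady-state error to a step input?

decrease

The position error constant K_pos = K_p·P(0) grows with K_p, and e_ss = 1/(1+K_pos) falls.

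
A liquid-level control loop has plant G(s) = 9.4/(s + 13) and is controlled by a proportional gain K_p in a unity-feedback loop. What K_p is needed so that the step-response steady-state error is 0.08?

Steady-state error for a unit step on this type-0 loop is 1/(1 + K_p·G(0)).
G(0) = 0.7231. Require 1/(1 + K_p·0.7231) = 0.08, so 1 + 0.7231·K_p = 12.5.
K_p = (12.5 − 1)/0.7231 = 15.9.

K_p = 15.9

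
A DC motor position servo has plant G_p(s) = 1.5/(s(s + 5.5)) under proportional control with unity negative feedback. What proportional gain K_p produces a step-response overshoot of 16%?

K_p = 19.9

From %OS = 100·exp(−πζ/√(1−ζ²)) = 16%, ζ = −ln(0.16)/√(π²+ln²(0.16)) = 0.5039.
Characteristic equation s² + 5.5s + 1.5K_p = 0 gives ζ = 5.5/(2√(1.5K_p)).
Setting ζ = 0.5039: √(1.5K_p) = 5.5/(2·0.5039) = 5.458, so K_p = 29.79/1.5 = 19.9.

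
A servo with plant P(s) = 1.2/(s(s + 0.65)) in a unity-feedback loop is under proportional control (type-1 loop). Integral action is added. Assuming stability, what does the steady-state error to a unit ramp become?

The integrator raises the loop to type 2, so K_v → ∞ and e_ss to a ramp is zero.

0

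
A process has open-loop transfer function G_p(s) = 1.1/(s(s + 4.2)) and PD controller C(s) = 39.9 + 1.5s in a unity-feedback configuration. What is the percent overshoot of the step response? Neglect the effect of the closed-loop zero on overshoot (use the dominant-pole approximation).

21.3%

Forward path: (39.9 + 1.5s)·1.1/(s(s+4.2)). The closed-loop characteristic equation is s² + (4.2 + 1.1·1.5)s + 1.1·39.9 = 0.
That is s² + 5.85s + 43.89 = 0, so ω_n = 6.625 rad/s and ζ = 5.85/(2·6.625) = 0.4415.
%OS = 100·exp(−πζ/√(1−ζ²)) = 21.3%.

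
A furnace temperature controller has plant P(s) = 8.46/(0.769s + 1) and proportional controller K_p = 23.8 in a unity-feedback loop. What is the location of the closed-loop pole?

s = -263.1

Closed loop: T(s) = K_p·P/(1+K_p·P) = 201.3/(0.769s + 1 + 201.3), with pole at s = −(1 + 201.3)/0.769 = −263.1.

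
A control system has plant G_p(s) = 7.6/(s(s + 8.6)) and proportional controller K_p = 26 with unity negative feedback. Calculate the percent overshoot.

The closed-loop denominator s² + 8.6s + 197.6 gives ω_n = √197.6 = 14.06 and ζ = 8.6/(2ω_n) = 0.3059.
%OS = 100·exp(−πζ/√(1−ζ²)) = 100·exp(−π·0.3059/√0.9064) = 36.4%.

36.4%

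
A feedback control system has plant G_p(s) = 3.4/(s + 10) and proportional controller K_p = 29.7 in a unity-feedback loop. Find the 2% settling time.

Closed-loop transfer function: T(s) = K_p·G_p(s)/(1 + K_p·G_p(s)) = 101/(s + 10 + 101) = 101/(s + 111).
Time constant τ = 1/111 = 0.009011 s, so the 2% settling time is about 4τ = 0.036 s.

T_s ≈ 0.036 s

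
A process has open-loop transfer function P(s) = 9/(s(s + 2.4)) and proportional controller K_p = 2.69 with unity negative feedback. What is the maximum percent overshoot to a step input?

45.4%

The closed-loop denominator s² + 2.4s + 24.21 gives ω_n = √24.21 = 4.92 and ζ = 2.4/(2ω_n) = 0.2439.
%OS = 100·exp(−πζ/√(1−ζ²)) = 100·exp(−π·0.2439/√0.9405) = 45.4%.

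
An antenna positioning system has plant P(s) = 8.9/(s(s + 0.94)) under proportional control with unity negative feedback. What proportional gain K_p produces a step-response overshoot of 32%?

From %OS = 100·exp(−πζ/√(1−ζ²)) = 32%, ζ = −ln(0.32)/√(π²+ln²(0.32)) = 0.341.
Characteristic equation s² + 0.94s + 8.9K_p = 0 gives ζ = 0.94/(2√(8.9K_p)).
Setting ζ = 0.341: √(8.9K_p) = 0.94/(2·0.341) = 1.378, so K_p = 1.9/8.9 = 0.214.

K_p = 0.214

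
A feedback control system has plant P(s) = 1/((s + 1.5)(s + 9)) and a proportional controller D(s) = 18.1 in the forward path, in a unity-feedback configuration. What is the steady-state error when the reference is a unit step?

0.427

The loop is type 0. Static position error constant K_pos = D(0)·P(0) = 18.1·0.07407 = 1.341.
Steady-state error to a unit step: e_ss = 1/(1+K_pos) = 1/2.341 = 0.427.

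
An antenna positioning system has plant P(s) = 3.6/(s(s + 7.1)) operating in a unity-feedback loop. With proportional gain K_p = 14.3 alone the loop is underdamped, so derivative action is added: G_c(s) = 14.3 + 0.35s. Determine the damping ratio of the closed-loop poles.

ζ = 0.583

Forward path: (14.3 + 0.35s)·3.6/(s(s+7.1)). The closed-loop characteristic equation is s² + (7.1 + 3.6·0.35)s + 3.6·14.3 = 0.
That is s² + 8.36s + 51.48 = 0, so ω_n = 7.175 rad/s and ζ = 8.36/(2·7.175) = 0.5826.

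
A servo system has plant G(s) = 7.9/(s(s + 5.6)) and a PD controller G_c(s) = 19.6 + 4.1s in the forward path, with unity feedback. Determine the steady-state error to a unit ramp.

The loop has one pole at the origin (type 1). Velocity error constant K_v = lim_{s→0} s·G_c(s)G(s) = 19.6·7.9/5.6 = 27.65.
Steady-state error to a unit ramp: e_ss = 1/K_v = 0.0362.

0.0362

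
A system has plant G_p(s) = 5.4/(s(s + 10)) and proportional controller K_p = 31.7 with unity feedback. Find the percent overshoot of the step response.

The closed-loop denominator s² + 10s + 171.2 gives ω_n = √171.2 = 13.08 and ζ = 10/(2ω_n) = 0.3822.
%OS = 100·exp(−πζ/√(1−ζ²)) = 100·exp(−π·0.3822/√0.854) = 27.3%.

27.3%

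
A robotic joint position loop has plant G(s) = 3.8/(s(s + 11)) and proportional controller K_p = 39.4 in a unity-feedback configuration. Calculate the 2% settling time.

T_s ≈ 0.727 s

The closed-loop denominator s² + 11s + 149.7 gives ω_n = √149.7 = 12.24 and ζ = 11/(2ω_n) = 0.4495.
2% settling time T_s ≈ 4/(ζω_n) = 4/5.5 = 0.727 s.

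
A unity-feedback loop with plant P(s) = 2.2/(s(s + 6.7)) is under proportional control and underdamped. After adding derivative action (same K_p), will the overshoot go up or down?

The derivative term adds K·K_d to the s-coefficient of the characteristic equation, raising 2ζω_n while ω_n is unchanged; ζ increases, so overshoot decreases.

decrease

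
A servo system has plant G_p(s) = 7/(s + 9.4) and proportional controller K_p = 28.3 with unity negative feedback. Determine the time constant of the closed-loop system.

Closed-loop transfer function: T(s) = K_p·G_p(s)/(1 + K_p·G_p(s)) = 198.1/(s + 9.4 + 198.1) = 198.1/(s + 207.5).
Time constant τ = 1/207.5 = 0.00482 s.

τ = 0.00482 s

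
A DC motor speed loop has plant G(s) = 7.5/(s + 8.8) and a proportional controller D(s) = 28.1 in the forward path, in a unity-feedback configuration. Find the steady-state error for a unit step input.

The loop is type 0. Static position error constant K_pos = D(0)·G(0) = 28.1·0.8523 = 23.95.
Steady-state error to a unit step: e_ss = 1/(1+K_pos) = 1/24.95 = 0.0401.

0.0401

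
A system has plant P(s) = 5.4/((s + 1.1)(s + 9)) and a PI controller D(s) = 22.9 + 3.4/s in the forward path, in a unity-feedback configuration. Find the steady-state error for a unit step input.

The open loop D(s)P(s) has a pole at the origin (type 1), so the static position error constant is infinite and e_ss = 1/(1+∞) = 0.

0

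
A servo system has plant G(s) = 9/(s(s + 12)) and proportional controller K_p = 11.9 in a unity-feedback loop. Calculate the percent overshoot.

10.7%

The closed-loop denominator s² + 12s + 107.1 gives ω_n = √107.1 = 10.35 and ζ = 12/(2ω_n) = 0.5798.
%OS = 100·exp(−πζ/√(1−ζ²)) = 100·exp(−π·0.5798/√0.6639) = 10.7%.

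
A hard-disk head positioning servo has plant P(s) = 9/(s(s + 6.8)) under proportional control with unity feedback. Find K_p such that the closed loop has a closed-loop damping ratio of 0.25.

K_p = 20.6

Closed-loop characteristic equation: s² + 6.8s + K_p·9 = 0.
So ω_n = √(9K_p) and 2ζω_n = 6.8, giving ζ = 6.8/(2√(9K_p)).
Setting ζ = 0.25: √(9K_p) = 6.8/(2·0.25) = 13.6, so K_p = 185/9 = 20.6.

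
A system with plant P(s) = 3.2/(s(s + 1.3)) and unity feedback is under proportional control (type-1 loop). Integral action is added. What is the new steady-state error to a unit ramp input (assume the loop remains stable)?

The integrator raises the loop to type 2, so K_v → ∞ and e_ss to a ramp is zero.

0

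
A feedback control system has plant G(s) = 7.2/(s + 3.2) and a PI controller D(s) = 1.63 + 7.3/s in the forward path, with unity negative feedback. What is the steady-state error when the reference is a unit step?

0

The open loop D(s)G(s) has a pole at the origin (type 1), so the static position error constant is infinite and e_ss = 1/(1+∞) = 0.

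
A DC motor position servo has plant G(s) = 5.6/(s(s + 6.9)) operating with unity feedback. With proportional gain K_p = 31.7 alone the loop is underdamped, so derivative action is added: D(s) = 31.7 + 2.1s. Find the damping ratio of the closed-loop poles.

Forward path: (31.7 + 2.1s)·5.6/(s(s+6.9)). The closed-loop characteristic equation is s² + (6.9 + 5.6·2.1)s + 5.6·31.7 = 0.
That is s² + 18.66s + 177.5 = 0, so ω_n = 13.32 rad/s and ζ = 18.66/(2·13.32) = 0.7003.

ζ = 0.7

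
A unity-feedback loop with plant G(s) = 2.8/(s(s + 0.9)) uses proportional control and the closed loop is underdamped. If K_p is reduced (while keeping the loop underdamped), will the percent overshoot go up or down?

decrease

ζ = 0.9/(2√(2.8K_p)) rises as K_p falls; higher damping means less overshoot.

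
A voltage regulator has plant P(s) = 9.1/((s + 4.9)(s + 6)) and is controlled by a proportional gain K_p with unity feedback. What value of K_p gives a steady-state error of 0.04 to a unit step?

K_p = 77.5

Steady-state error for a unit step on this type-0 loop is 1/(1 + K_p·P(0)).
P(0) = 0.3095. Require 1/(1 + K_p·0.3095) = 0.04, so 1 + 0.3095·K_p = 25.
K_p = (25 − 1)/0.3095 = 77.5.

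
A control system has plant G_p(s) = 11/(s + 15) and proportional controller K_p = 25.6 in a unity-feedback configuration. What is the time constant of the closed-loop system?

τ = 0.00337 s

Closed-loop transfer function: T(s) = K_p·G_p(s)/(1 + K_p·G_p(s)) = 281.6/(s + 15 + 281.6) = 281.6/(s + 296.6).
Time constant τ = 1/296.6 = 0.00337 s.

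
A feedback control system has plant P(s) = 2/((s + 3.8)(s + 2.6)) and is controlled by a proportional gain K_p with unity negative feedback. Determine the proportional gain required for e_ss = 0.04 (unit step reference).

For a type-0 loop with proportional control, e_ss = 1/(1 + K_p·P(0)).
P(0) = 0.2024. Require 1/(1 + K_p·0.2024) = 0.04, so 1 + 0.2024·K_p = 25.
K_p = (25 − 1)/0.2024 = 119.

K_p = 119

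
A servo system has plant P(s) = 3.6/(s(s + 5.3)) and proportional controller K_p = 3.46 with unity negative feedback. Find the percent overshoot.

2.81%

The closed-loop denominator s² + 5.3s + 12.46 gives ω_n = √12.46 = 3.529 and ζ = 5.3/(2ω_n) = 0.7509.
%OS = 100·exp(−πζ/√(1−ζ²)) = 100·exp(−π·0.7509/√0.4362) = 2.81%.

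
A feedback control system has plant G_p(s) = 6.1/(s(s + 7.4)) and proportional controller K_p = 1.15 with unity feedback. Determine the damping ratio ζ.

1 + K_p·G_p(s) = 0 gives s² + 7.4s + 7.015 = 0.
Matching s² + 2ζω_n s + ω_n²: ω_n = √7.015 = 2.649 rad/s and 2ζω_n = 7.4, so ζ = 7.4/(2·2.649) = 1.4.

ζ = 1.4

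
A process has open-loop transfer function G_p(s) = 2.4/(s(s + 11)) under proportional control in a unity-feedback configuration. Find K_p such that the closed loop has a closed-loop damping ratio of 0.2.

K_p = 315

Closed-loop characteristic equation: s² + 11s + K_p·2.4 = 0.
So ω_n = √(2.4K_p) and 2ζω_n = 11, giving ζ = 11/(2√(2.4K_p)).
Setting ζ = 0.2: √(2.4K_p) = 11/(2·0.2) = 27.5, so K_p = 756.2/2.4 = 315.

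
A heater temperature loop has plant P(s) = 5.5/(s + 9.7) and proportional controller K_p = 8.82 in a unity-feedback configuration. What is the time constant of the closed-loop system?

τ = 0.0172 s

Closed-loop transfer function: T(s) = K_p·P(s)/(1 + K_p·P(s)) = 48.51/(s + 9.7 + 48.51) = 48.51/(s + 58.21).
Time constant τ = 1/58.21 = 0.0172 s.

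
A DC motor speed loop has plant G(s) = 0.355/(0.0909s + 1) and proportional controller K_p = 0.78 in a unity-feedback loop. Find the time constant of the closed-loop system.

Closed loop: T(s) = K_p·G/(1+K_p·G) = 0.2769/(0.0909s + 1 + 0.2769), with pole at s = −(1 + 0.2769)/0.0909 = −14.05.
Closed-loop time constant τ = 1/14.05 = 0.0712 s.

τ = 0.0712 s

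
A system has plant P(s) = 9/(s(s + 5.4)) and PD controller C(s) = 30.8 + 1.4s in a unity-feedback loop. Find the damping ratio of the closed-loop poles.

ζ = 0.541

Forward path: (30.8 + 1.4s)·9/(s(s+5.4)). The closed-loop characteristic equation is s² + (5.4 + 9·1.4)s + 9·30.8 = 0.
That is s² + 18s + 277.2 = 0, so ω_n = 16.65 rad/s and ζ = 18/(2·16.65) = 0.5406.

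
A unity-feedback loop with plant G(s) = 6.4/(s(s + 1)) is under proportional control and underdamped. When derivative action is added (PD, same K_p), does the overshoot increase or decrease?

decrease

The derivative term adds K·K_d to the s-coefficient of the characteristic equation, raising 2ζω_n while ω_n is unchanged; ζ increases, so overshoot decreases.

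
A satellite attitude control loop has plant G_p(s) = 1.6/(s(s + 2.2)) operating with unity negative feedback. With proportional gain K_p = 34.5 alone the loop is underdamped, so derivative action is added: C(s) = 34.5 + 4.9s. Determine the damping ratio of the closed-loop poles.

ζ = 0.676

Forward path: (34.5 + 4.9s)·1.6/(s(s+2.2)). The closed-loop characteristic equation is s² + (2.2 + 1.6·4.9)s + 1.6·34.5 = 0.
That is s² + 10.04s + 55.2 = 0, so ω_n = 7.43 rad/s and ζ = 10.04/(2·7.43) = 0.6757.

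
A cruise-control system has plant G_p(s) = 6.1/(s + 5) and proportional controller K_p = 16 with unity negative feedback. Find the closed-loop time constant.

τ = 0.00975 s

Closed-loop transfer function: T(s) = K_p·G_p(s)/(1 + K_p·G_p(s)) = 97.6/(s + 5 + 97.6) = 97.6/(s + 102.6).
Time constant τ = 1/102.6 = 0.00975 s.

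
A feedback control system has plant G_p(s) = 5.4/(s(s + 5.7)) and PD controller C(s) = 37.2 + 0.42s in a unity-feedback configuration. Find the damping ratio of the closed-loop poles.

ζ = 0.281

Forward path: (37.2 + 0.42s)·5.4/(s(s+5.7)). The closed-loop characteristic equation is s² + (5.7 + 5.4·0.42)s + 5.4·37.2 = 0.
That is s² + 7.968s + 200.9 = 0, so ω_n = 14.17 rad/s and ζ = 7.968/(2·14.17) = 0.2811.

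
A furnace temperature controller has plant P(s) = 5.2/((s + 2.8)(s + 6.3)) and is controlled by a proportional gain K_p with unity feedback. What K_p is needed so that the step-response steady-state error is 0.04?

Steady-state error for a unit step on this type-0 loop is 1/(1 + K_p·P(0)).
P(0) = 0.2948. Require 1/(1 + K_p·0.2948) = 0.04, so 1 + 0.2948·K_p = 25.
K_p = (25 − 1)/0.2948 = 81.4.

K_p = 81.4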